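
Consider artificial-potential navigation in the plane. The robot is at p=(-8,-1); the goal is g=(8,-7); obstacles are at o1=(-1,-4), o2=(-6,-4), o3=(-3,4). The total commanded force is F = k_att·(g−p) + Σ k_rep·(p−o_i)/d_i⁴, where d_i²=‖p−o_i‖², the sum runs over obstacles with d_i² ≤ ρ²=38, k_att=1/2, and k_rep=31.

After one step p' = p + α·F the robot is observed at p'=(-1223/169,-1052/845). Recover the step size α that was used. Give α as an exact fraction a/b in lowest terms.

α = 1/10

F_att = 1/2·(g−p) = 1/2·(16,-6) = (8.0000,-3.0000)
o1: d²=58 > ρ²=38 → inactive
o2: d²=13 ≤ ρ²=38; F_rep = 31·(-2,3)/13² = (-0.3669,0.5503)
o3: d²=50 > ρ²=38 → inactive
F = F_att + ΣF_rep = (7.6331,-2.4497)
Δp = p'−p = (0.7633,-0.2450); α = Δx/Fx = (129/169) / (1290/169) = 1/10
check: Δy/Fy = (-207/845) / (-414/169) = 1/10 ✓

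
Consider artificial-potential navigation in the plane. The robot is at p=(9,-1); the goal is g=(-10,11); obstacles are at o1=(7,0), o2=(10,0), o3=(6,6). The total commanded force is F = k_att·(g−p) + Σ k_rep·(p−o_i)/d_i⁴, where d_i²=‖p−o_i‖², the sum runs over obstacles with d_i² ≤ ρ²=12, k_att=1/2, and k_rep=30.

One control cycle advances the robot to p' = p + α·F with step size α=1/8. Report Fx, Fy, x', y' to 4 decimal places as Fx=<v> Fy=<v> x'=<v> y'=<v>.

F_att = 1/2·(g−p) = 1/2·(-19,12) = (-9.5000,6.0000)
o1: d²=5 ≤ ρ²=12; F_rep = 30·(2,-1)/5² = (2.4000,-1.2000)
o2: d²=2 ≤ ρ²=12; F_rep = 30·(-1,-1)/2² = (-7.5000,-7.5000)
o3: d²=58 > ρ²=12 → inactive
F = F_att + ΣF_rep = (-14.6000,-2.7000)
p' = p + 1/8·F = (7.1750,-1.3375)

Fx=-14.6000 Fy=-2.7000 x'=7.1750 y'=-1.3375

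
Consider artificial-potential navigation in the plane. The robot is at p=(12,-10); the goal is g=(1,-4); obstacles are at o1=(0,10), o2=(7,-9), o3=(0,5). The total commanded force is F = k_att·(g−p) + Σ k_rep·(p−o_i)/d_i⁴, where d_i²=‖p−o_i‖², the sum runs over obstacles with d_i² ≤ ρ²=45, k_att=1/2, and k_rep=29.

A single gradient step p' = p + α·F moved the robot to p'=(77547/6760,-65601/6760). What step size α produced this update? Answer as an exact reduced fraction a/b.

F_att = 1/2·(g−p) = 1/2·(-11,6) = (-5.5000,3.0000)
o1: d²=544 > ρ²=45 → inactive
o2: d²=26 ≤ ρ²=45; F_rep = 29·(5,-1)/26² = (0.2145,-0.0429)
o3: d²=369 > ρ²=45 → inactive
F = F_att + ΣF_rep = (-5.2855,2.9571)
Δp = p'−p = (-0.5286,0.2957); α = Δx/Fx = (-3573/6760) / (-3573/676) = 1/10
check: Δy/Fy = (1999/6760) / (1999/676) = 1/10 ✓

α = 1/10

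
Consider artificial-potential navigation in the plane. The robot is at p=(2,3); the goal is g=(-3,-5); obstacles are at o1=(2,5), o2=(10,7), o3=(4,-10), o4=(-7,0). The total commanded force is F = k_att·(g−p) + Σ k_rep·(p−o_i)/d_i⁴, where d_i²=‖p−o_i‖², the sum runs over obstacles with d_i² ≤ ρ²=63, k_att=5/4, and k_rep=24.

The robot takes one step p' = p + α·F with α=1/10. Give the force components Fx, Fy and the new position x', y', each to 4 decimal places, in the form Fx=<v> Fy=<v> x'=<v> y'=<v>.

F_att = 5/4·(g−p) = 5/4·(-5,-8) = (-6.2500,-10.0000)
o1: d²=4 ≤ ρ²=63; F_rep = 24·(0,-2)/4² = (0.0000,-3.0000)
o2: d²=80 > ρ²=63 → inactive
o3: d²=173 > ρ²=63 → inactive
o4: d²=90 > ρ²=63 → inactive
F = F_att + ΣF_rep = (-6.2500,-13.0000)
p' = p + 1/10·F = (1.3750,1.7000)

Fx=-6.2500 Fy=-13.0000 x'=1.3750 y'=1.7000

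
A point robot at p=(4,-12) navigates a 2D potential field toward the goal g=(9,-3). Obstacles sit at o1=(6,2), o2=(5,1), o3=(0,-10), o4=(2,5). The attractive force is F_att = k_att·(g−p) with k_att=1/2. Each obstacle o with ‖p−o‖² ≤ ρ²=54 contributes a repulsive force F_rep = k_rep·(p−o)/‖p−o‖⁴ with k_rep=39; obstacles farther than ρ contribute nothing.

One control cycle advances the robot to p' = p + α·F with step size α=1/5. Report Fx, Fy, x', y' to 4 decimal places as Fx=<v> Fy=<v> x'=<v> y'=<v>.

F_att = 1/2·(g−p) = 1/2·(5,9) = (2.5000,4.5000)
o1: d²=200 > ρ²=54 → inactive
o2: d²=170 > ρ²=54 → inactive
o3: d²=20 ≤ ρ²=54; F_rep = 39·(4,-2)/20² = (0.3900,-0.1950)
o4: d²=293 > ρ²=54 → inactive
F = F_att + ΣF_rep = (2.8900,4.3050)
p' = p + 1/5·F = (4.5780,-11.1390)

Fx=2.8900 Fy=4.3050 x'=4.5780 y'=-11.1390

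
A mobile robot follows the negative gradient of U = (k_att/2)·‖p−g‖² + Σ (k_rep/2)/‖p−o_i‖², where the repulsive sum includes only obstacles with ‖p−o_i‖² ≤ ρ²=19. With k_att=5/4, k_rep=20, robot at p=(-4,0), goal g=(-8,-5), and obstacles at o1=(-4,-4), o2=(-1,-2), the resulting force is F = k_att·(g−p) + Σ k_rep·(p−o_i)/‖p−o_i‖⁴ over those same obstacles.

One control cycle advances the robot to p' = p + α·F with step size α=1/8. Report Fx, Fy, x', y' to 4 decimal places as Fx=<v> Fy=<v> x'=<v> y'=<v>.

F_att = 5/4·(g−p) = 5/4·(-4,-5) = (-5.0000,-6.2500)
o1: d²=16 ≤ ρ²=19; F_rep = 20·(0,4)/16² = (0.0000,0.3125)
o2: d²=13 ≤ ρ²=19; F_rep = 20·(-3,2)/13² = (-0.3550,0.2367)
F = F_att + ΣF_rep = (-5.3550,-5.7008)
p' = p + 1/8·F = (-4.6694,-0.7126)

Fx=-5.3550 Fy=-5.7008 x'=-4.6694 y'=-0.7126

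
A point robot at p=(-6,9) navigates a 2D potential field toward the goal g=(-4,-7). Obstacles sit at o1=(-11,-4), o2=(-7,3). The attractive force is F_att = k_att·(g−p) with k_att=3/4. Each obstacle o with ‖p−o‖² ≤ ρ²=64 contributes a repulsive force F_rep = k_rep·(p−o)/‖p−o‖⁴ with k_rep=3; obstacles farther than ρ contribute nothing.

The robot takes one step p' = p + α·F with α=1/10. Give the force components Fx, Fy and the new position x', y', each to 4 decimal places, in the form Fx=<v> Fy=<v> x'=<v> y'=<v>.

F_att = 3/4·(g−p) = 3/4·(2,-16) = (1.5000,-12.0000)
o1: d²=194 > ρ²=64 → inactive
o2: d²=37 ≤ ρ²=64; F_rep = 3·(1,6)/37² = (0.0022,0.0131)
F = F_att + ΣF_rep = (1.5022,-11.9869)
p' = p + 1/10·F = (-5.8498,7.8013)

Fx=1.5022 Fy=-11.9869 x'=-5.8498 y'=7.8013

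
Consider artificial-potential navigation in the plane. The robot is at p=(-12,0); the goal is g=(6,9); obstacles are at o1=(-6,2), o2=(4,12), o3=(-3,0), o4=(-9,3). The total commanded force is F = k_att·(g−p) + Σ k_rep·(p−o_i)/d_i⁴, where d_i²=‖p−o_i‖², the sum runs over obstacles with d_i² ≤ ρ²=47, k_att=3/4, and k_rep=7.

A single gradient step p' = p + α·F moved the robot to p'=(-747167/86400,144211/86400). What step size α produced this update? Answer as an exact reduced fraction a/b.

F_att = 3/4·(g−p) = 3/4·(18,9) = (13.5000,6.7500)
o1: d²=40 ≤ ρ²=47; F_rep = 7·(-6,-2)/40² = (-0.0262,-0.0088)
o2: d²=400 > ρ²=47 → inactive
o3: d²=81 > ρ²=47 → inactive
o4: d²=18 ≤ ρ²=47; F_rep = 7·(-3,-3)/18² = (-0.0648,-0.0648)
F = F_att + ΣF_rep = (13.4089,6.6764)
Δp = p'−p = (3.3522,1.6691); α = Δx/Fx = (289633/86400) / (289633/21600) = 1/4
check: Δy/Fy = (144211/86400) / (144211/21600) = 1/4 ✓

α = 1/4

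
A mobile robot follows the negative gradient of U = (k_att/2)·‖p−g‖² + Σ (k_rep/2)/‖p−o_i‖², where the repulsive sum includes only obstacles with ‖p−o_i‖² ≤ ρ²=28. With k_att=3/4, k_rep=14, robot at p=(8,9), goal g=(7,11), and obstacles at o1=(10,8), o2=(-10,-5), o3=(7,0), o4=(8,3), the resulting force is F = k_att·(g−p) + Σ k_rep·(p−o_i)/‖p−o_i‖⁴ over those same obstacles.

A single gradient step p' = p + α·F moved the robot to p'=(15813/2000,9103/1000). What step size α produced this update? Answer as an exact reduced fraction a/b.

α = 1/20

F_att = 3/4·(g−p) = 3/4·(-1,2) = (-0.7500,1.5000)
o1: d²=5 ≤ ρ²=28; F_rep = 14·(-2,1)/5² = (-1.1200,0.5600)
o2: d²=520 > ρ²=28 → inactive
o3: d²=82 > ρ²=28 → inactive
o4: d²=36 > ρ²=28 → inactive
F = F_att + ΣF_rep = (-1.8700,2.0600)
Δp = p'−p = (-0.0935,0.1030); α = Δx/Fx = (-187/2000) / (-187/100) = 1/20
check: Δy/Fy = (103/1000) / (103/50) = 1/20 ✓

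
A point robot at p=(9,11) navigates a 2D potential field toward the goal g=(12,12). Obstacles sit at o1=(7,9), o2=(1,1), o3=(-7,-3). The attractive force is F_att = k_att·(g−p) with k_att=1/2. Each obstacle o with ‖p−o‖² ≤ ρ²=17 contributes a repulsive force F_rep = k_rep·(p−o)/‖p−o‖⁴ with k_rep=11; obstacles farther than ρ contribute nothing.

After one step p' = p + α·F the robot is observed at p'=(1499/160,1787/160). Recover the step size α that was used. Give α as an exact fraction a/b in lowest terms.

F_att = 1/2·(g−p) = 1/2·(3,1) = (1.5000,0.5000)
o1: d²=8 ≤ ρ²=17; F_rep = 11·(2,2)/8² = (0.3438,0.3438)
o2: d²=164 > ρ²=17 → inactive
o3: d²=452 > ρ²=17 → inactive
F = F_att + ΣF_rep = (1.8438,0.8438)
Δp = p'−p = (0.3688,0.1688); α = Δx/Fx = (59/160) / (59/32) = 1/5
check: Δy/Fy = (27/160) / (27/32) = 1/5 ✓

α = 1/5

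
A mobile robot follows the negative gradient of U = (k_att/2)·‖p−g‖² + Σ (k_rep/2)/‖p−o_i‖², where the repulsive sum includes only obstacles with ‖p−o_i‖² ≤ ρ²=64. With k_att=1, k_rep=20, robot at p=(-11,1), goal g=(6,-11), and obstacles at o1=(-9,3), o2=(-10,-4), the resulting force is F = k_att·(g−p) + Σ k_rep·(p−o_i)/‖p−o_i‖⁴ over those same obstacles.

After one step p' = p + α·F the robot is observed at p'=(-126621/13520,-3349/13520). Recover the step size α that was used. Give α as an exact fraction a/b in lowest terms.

F_att = 1·(g−p) = 1·(17,-12) = (17.0000,-12.0000)
o1: d²=8 ≤ ρ²=64; F_rep = 20·(-2,-2)/8² = (-0.6250,-0.6250)
o2: d²=26 ≤ ρ²=64; F_rep = 20·(-1,5)/26² = (-0.0296,0.1479)
F = F_att + ΣF_rep = (16.3454,-12.4771)
Δp = p'−p = (1.6345,-1.2477); α = Δx/Fx = (22099/13520) / (22099/1352) = 1/10
check: Δy/Fy = (-16869/13520) / (-16869/1352) = 1/10 ✓

α = 1/10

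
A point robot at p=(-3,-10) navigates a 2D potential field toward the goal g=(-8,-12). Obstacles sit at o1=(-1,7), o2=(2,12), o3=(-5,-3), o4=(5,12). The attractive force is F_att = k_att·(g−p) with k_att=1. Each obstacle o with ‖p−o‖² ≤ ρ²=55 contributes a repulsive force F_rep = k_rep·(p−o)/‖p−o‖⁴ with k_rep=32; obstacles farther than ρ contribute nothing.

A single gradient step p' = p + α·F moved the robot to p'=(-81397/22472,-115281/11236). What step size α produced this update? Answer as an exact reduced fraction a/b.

α = 1/8

F_att = 1·(g−p) = 1·(-5,-2) = (-5.0000,-2.0000)
o1: d²=293 > ρ²=55 → inactive
o2: d²=509 > ρ²=55 → inactive
o3: d²=53 ≤ ρ²=55; F_rep = 32·(2,-7)/53² = (0.0228,-0.0797)
o4: d²=548 > ρ²=55 → inactive
F = F_att + ΣF_rep = (-4.9772,-2.0797)
Δp = p'−p = (-0.6222,-0.2600); α = Δx/Fx = (-13981/22472) / (-13981/2809) = 1/8
check: Δy/Fy = (-2921/11236) / (-5842/2809) = 1/8 ✓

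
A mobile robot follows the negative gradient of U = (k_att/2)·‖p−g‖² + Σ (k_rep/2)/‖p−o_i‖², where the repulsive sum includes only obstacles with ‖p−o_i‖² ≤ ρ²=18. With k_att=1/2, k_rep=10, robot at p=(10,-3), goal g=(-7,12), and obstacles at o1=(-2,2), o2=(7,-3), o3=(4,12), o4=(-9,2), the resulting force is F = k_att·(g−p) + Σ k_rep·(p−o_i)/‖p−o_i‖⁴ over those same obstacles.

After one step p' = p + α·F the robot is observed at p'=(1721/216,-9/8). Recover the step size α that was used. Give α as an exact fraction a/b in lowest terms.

F_att = 1/2·(g−p) = 1/2·(-17,15) = (-8.5000,7.5000)
o1: d²=169 > ρ²=18 → inactive
o2: d²=9 ≤ ρ²=18; F_rep = 10·(3,0)/9² = (0.3704,0.0000)
o3: d²=261 > ρ²=18 → inactive
o4: d²=386 > ρ²=18 → inactive
F = F_att + ΣF_rep = (-8.1296,7.5000)
Δp = p'−p = (-2.0324,1.8750); α = Δx/Fx = (-439/216) / (-439/54) = 1/4
check: Δy/Fy = (15/8) / (15/2) = 1/4 ✓

α = 1/4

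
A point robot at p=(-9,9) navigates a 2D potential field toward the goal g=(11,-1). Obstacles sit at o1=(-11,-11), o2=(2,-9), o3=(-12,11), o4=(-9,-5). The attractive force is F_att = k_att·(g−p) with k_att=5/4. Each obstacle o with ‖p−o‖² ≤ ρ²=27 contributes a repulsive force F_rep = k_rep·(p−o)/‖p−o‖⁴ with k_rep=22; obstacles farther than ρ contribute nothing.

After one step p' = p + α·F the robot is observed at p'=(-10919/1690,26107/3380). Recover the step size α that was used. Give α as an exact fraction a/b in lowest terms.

α = 1/10

F_att = 5/4·(g−p) = 5/4·(20,-10) = (25.0000,-12.5000)
o1: d²=404 > ρ²=27 → inactive
o2: d²=445 > ρ²=27 → inactive
o3: d²=13 ≤ ρ²=27; F_rep = 22·(3,-2)/13² = (0.3905,-0.2604)
o4: d²=196 > ρ²=27 → inactive
F = F_att + ΣF_rep = (25.3905,-12.7604)
Δp = p'−p = (2.5391,-1.2760); α = Δx/Fx = (4291/1690) / (4291/169) = 1/10
check: Δy/Fy = (-4313/3380) / (-4313/338) = 1/10 ✓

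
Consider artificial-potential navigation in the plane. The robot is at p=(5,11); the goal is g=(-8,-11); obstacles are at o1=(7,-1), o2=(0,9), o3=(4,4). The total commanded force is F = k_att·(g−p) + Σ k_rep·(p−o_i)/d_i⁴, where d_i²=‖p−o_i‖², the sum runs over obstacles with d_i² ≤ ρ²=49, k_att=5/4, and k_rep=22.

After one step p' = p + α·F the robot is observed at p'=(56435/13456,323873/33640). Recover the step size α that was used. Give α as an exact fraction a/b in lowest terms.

α = 1/20

F_att = 5/4·(g−p) = 5/4·(-13,-22) = (-16.2500,-27.5000)
o1: d²=148 > ρ²=49 → inactive
o2: d²=29 ≤ ρ²=49; F_rep = 22·(5,2)/29² = (0.1308,0.0523)
o3: d²=50 > ρ²=49 → inactive
F = F_att + ΣF_rep = (-16.1192,-27.4477)
Δp = p'−p = (-0.8060,-1.3724); α = Δx/Fx = (-10845/13456) / (-54225/3364) = 1/20
check: Δy/Fy = (-46167/33640) / (-46167/1682) = 1/20 ✓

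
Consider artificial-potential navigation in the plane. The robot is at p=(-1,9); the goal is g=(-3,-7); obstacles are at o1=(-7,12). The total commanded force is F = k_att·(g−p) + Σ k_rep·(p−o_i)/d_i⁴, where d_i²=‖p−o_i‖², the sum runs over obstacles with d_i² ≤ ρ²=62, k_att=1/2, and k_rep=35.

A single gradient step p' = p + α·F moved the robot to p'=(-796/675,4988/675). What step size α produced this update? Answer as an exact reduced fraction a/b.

α = 1/5

F_att = 1/2·(g−p) = 1/2·(-2,-16) = (-1.0000,-8.0000)
o1: d²=45 ≤ ρ²=62; F_rep = 35·(6,-3)/45² = (0.1037,-0.0519)
F = F_att + ΣF_rep = (-0.8963,-8.0519)
Δp = p'−p = (-0.1793,-1.6104); α = Δx/Fx = (-121/675) / (-121/135) = 1/5
check: Δy/Fy = (-1087/675) / (-1087/135) = 1/5 ✓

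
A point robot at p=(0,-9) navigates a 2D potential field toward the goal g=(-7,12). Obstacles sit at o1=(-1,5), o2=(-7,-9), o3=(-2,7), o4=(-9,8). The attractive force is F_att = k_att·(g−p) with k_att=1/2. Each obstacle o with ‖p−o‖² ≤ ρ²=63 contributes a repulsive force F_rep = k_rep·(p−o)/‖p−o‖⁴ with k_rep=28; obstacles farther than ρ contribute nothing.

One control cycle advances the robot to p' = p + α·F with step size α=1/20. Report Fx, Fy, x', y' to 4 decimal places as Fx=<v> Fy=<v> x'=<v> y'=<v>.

F_att = 1/2·(g−p) = 1/2·(-7,21) = (-3.5000,10.5000)
o1: d²=197 > ρ²=63 → inactive
o2: d²=49 ≤ ρ²=63; F_rep = 28·(7,0)/49² = (0.0816,0.0000)
o3: d²=260 > ρ²=63 → inactive
o4: d²=370 > ρ²=63 → inactive
F = F_att + ΣF_rep = (-3.4184,10.5000)
p' = p + 1/20·F = (-0.1709,-8.4750)

Fx=-3.4184 Fy=10.5000 x'=-0.1709 y'=-8.4750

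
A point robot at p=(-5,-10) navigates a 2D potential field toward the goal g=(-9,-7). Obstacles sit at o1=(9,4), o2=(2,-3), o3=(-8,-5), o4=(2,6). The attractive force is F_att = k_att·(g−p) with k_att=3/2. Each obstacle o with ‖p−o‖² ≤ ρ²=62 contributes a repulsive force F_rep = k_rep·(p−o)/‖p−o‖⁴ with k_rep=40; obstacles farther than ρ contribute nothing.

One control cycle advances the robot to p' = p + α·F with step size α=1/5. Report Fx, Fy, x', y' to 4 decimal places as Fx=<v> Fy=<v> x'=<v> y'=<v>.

F_att = 3/2·(g−p) = 3/2·(-4,3) = (-6.0000,4.5000)
o1: d²=392 > ρ²=62 → inactive
o2: d²=98 > ρ²=62 → inactive
o3: d²=34 ≤ ρ²=62; F_rep = 40·(3,-5)/34² = (0.1038,-0.1730)
o4: d²=305 > ρ²=62 → inactive
F = F_att + ΣF_rep = (-5.8962,4.3270)
p' = p + 1/5·F = (-6.1792,-9.1346)

Fx=-5.8962 Fy=4.3270 x'=-6.1792 y'=-9.1346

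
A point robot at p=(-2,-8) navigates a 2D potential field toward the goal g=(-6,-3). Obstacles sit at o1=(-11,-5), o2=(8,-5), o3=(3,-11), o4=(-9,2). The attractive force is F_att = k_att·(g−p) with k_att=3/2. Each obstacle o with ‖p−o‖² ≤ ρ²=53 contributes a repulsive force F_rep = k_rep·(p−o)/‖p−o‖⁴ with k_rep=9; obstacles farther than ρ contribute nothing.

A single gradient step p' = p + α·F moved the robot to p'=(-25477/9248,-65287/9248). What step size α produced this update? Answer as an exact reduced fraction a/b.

α = 1/8

F_att = 3/2·(g−p) = 3/2·(-4,5) = (-6.0000,7.5000)
o1: d²=90 > ρ²=53 → inactive
o2: d²=109 > ρ²=53 → inactive
o3: d²=34 ≤ ρ²=53; F_rep = 9·(-5,3)/34² = (-0.0389,0.0234)
o4: d²=149 > ρ²=53 → inactive
F = F_att + ΣF_rep = (-6.0389,7.5234)
Δp = p'−p = (-0.7549,0.9404); α = Δx/Fx = (-6981/9248) / (-6981/1156) = 1/8
check: Δy/Fy = (8697/9248) / (8697/1156) = 1/8 ✓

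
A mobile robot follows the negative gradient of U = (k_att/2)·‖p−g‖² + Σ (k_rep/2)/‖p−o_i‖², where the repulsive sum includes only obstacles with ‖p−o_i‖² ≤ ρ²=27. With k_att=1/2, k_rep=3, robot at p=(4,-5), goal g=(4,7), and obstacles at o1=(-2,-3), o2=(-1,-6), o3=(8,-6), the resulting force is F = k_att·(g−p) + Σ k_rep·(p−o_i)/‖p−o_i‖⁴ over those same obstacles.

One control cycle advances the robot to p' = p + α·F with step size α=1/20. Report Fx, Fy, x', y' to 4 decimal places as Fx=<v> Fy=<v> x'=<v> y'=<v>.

Fx=-0.0193 Fy=6.0148 x'=3.9990 y'=-4.6993

F_att = 1/2·(g−p) = 1/2·(0,12) = (0.0000,6.0000)
o1: d²=40 > ρ²=27 → inactive
o2: d²=26 ≤ ρ²=27; F_rep = 3·(5,1)/26² = (0.0222,0.0044)
o3: d²=17 ≤ ρ²=27; F_rep = 3·(-4,1)/17² = (-0.0415,0.0104)
F = F_att + ΣF_rep = (-0.0193,6.0148)
p' = p + 1/20·F = (3.9990,-4.6993)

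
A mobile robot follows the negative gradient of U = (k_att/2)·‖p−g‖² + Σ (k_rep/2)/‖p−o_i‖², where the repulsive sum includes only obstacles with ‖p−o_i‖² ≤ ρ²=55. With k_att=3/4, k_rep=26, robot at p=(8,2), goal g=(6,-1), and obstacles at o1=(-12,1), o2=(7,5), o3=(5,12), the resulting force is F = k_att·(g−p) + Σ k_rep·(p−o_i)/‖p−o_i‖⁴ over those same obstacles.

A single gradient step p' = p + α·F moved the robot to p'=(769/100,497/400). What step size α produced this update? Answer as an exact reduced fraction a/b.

α = 1/4

F_att = 3/4·(g−p) = 3/4·(-2,-3) = (-1.5000,-2.2500)
o1: d²=401 > ρ²=55 → inactive
o2: d²=10 ≤ ρ²=55; F_rep = 26·(1,-3)/10² = (0.2600,-0.7800)
o3: d²=109 > ρ²=55 → inactive
F = F_att + ΣF_rep = (-1.2400,-3.0300)
Δp = p'−p = (-0.3100,-0.7575); α = Δx/Fx = (-31/100) / (-31/25) = 1/4
check: Δy/Fy = (-303/400) / (-303/100) = 1/4 ✓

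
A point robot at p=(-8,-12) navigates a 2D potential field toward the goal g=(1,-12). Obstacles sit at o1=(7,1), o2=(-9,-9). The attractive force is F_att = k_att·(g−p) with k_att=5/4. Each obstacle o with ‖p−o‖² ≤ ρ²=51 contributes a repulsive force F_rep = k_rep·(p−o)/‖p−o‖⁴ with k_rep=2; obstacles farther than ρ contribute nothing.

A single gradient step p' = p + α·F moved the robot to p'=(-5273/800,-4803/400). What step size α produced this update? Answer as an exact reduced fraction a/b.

α = 1/8

F_att = 5/4·(g−p) = 5/4·(9,0) = (11.2500,0.0000)
o1: d²=394 > ρ²=51 → inactive
o2: d²=10 ≤ ρ²=51; F_rep = 2·(1,-3)/10² = (0.0200,-0.0600)
F = F_att + ΣF_rep = (11.2700,-0.0600)
Δp = p'−p = (1.4087,-0.0075); α = Δx/Fx = (1127/800) / (1127/100) = 1/8
check: Δy/Fy = (-3/400) / (-3/50) = 1/8 ✓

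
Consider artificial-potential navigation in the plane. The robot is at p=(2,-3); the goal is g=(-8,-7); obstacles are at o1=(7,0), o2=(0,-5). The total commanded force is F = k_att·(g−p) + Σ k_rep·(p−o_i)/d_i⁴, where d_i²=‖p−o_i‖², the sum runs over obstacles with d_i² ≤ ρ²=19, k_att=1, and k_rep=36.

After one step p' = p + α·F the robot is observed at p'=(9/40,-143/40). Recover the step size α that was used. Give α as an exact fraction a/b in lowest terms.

α = 1/5

F_att = 1·(g−p) = 1·(-10,-4) = (-10.0000,-4.0000)
o1: d²=34 > ρ²=19 → inactive
o2: d²=8 ≤ ρ²=19; F_rep = 36·(2,2)/8² = (1.1250,1.1250)
F = F_att + ΣF_rep = (-8.8750,-2.8750)
Δp = p'−p = (-1.7750,-0.5750); α = Δx/Fx = (-71/40) / (-71/8) = 1/5
check: Δy/Fy = (-23/40) / (-23/8) = 1/5 ✓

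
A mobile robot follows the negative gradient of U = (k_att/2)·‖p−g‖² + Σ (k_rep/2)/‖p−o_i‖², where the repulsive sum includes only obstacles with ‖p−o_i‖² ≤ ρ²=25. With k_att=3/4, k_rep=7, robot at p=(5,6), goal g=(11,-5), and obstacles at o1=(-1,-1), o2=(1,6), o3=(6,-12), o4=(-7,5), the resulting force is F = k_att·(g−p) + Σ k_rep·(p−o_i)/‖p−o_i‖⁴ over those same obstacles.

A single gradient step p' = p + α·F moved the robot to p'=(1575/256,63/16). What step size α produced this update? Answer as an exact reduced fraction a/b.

F_att = 3/4·(g−p) = 3/4·(6,-11) = (4.5000,-8.2500)
o1: d²=85 > ρ²=25 → inactive
o2: d²=16 ≤ ρ²=25; F_rep = 7·(4,0)/16² = (0.1094,0.0000)
o3: d²=325 > ρ²=25 → inactive
o4: d²=145 > ρ²=25 → inactive
F = F_att + ΣF_rep = (4.6094,-8.2500)
Δp = p'−p = (1.1523,-2.0625); α = Δx/Fx = (295/256) / (295/64) = 1/4
check: Δy/Fy = (-33/16) / (-33/4) = 1/4 ✓

α = 1/4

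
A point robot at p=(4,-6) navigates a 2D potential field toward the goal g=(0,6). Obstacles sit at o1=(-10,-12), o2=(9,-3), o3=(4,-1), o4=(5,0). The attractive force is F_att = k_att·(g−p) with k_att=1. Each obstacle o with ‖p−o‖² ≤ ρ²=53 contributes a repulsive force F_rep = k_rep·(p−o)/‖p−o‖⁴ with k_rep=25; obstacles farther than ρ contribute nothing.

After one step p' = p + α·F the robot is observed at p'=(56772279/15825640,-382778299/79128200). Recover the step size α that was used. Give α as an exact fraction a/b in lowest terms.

F_att = 1·(g−p) = 1·(-4,12) = (-4.0000,12.0000)
o1: d²=232 > ρ²=53 → inactive
o2: d²=34 ≤ ρ²=53; F_rep = 25·(-5,-3)/34² = (-0.1081,-0.0649)
o3: d²=25 ≤ ρ²=53; F_rep = 25·(0,-5)/25² = (0.0000,-0.2000)
o4: d²=37 ≤ ρ²=53; F_rep = 25·(-1,-6)/37² = (-0.0183,-0.1096)
F = F_att + ΣF_rep = (-4.1264,11.6256)
Δp = p'−p = (-0.4126,1.1626); α = Δx/Fx = (-6530281/15825640) / (-6530281/1582564) = 1/10
check: Δy/Fy = (91990901/79128200) / (91990901/7912820) = 1/10 ✓

α = 1/10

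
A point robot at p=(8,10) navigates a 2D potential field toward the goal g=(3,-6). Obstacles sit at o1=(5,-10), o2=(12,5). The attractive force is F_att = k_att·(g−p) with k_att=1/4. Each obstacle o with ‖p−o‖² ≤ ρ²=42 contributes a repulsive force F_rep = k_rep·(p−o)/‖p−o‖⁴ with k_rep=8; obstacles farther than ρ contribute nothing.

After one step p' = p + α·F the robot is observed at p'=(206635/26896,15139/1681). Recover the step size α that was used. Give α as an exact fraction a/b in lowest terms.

F_att = 1/4·(g−p) = 1/4·(-5,-16) = (-1.2500,-4.0000)
o1: d²=409 > ρ²=42 → inactive
o2: d²=41 ≤ ρ²=42; F_rep = 8·(-4,5)/41² = (-0.0190,0.0238)
F = F_att + ΣF_rep = (-1.2690,-3.9762)
Δp = p'−p = (-0.3173,-0.9941); α = Δx/Fx = (-8533/26896) / (-8533/6724) = 1/4
check: Δy/Fy = (-1671/1681) / (-6684/1681) = 1/4 ✓

α = 1/4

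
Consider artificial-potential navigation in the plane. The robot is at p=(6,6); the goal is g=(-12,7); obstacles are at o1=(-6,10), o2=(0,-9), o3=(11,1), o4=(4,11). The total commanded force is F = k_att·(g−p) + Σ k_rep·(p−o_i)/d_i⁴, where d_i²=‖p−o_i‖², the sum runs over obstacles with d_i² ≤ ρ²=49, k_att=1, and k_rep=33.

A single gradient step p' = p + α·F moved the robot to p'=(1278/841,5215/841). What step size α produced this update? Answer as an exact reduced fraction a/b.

F_att = 1·(g−p) = 1·(-18,1) = (-18.0000,1.0000)
o1: d²=160 > ρ²=49 → inactive
o2: d²=261 > ρ²=49 → inactive
o3: d²=50 > ρ²=49 → inactive
o4: d²=29 ≤ ρ²=49; F_rep = 33·(2,-5)/29² = (0.0785,-0.1962)
F = F_att + ΣF_rep = (-17.9215,0.8038)
Δp = p'−p = (-4.4804,0.2010); α = Δx/Fx = (-3768/841) / (-15072/841) = 1/4
check: Δy/Fy = (169/841) / (676/841) = 1/4 ✓

α = 1/4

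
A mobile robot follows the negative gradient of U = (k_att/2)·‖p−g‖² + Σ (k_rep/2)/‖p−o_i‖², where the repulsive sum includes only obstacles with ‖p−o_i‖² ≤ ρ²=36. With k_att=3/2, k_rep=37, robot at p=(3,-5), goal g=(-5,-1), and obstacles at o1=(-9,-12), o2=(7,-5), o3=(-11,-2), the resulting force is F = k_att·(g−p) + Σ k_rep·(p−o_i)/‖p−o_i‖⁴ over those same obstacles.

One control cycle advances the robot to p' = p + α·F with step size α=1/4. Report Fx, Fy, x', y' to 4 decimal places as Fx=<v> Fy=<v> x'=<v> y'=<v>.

F_att = 3/2·(g−p) = 3/2·(-8,4) = (-12.0000,6.0000)
o1: d²=193 > ρ²=36 → inactive
o2: d²=16 ≤ ρ²=36; F_rep = 37·(-4,0)/16² = (-0.5781,0.0000)
o3: d²=205 > ρ²=36 → inactive
F = F_att + ΣF_rep = (-12.5781,6.0000)
p' = p + 1/4·F = (-0.1445,-3.5000)

Fx=-12.5781 Fy=6.0000 x'=-0.1445 y'=-3.5000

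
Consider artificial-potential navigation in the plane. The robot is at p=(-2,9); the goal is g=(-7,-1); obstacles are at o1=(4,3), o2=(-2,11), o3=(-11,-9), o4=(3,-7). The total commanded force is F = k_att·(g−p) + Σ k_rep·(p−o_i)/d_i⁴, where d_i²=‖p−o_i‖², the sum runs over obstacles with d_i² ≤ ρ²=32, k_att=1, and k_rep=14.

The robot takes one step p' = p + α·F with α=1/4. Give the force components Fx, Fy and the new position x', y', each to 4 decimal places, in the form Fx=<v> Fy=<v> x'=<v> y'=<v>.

Fx=-5.0000 Fy=-11.7500 x'=-3.2500 y'=6.0625

F_att = 1·(g−p) = 1·(-5,-10) = (-5.0000,-10.0000)
o1: d²=72 > ρ²=32 → inactive
o2: d²=4 ≤ ρ²=32; F_rep = 14·(0,-2)/4² = (0.0000,-1.7500)
o3: d²=405 > ρ²=32 → inactive
o4: d²=281 > ρ²=32 → inactive
F = F_att + ΣF_rep = (-5.0000,-11.7500)
p' = p + 1/4·F = (-3.2500,6.0625)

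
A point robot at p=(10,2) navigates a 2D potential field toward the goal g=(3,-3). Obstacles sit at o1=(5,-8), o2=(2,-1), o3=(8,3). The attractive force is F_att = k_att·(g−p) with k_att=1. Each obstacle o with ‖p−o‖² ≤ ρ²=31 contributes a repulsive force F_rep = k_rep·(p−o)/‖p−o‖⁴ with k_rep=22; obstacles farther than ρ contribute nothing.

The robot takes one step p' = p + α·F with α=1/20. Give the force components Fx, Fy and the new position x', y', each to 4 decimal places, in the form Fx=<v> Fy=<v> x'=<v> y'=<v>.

Fx=-5.2400 Fy=-5.8800 x'=9.7380 y'=1.7060

F_att = 1·(g−p) = 1·(-7,-5) = (-7.0000,-5.0000)
o1: d²=125 > ρ²=31 → inactive
o2: d²=73 > ρ²=31 → inactive
o3: d²=5 ≤ ρ²=31; F_rep = 22·(2,-1)/5² = (1.7600,-0.8800)
F = F_att + ΣF_rep = (-5.2400,-5.8800)
p' = p + 1/20·F = (9.7380,1.7060)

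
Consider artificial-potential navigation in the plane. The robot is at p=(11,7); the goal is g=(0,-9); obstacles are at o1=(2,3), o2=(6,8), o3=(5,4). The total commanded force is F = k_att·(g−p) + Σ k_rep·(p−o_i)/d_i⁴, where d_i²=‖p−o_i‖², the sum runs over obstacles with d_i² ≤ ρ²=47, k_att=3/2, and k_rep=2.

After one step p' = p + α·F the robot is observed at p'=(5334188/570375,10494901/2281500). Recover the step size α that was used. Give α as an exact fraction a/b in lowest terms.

α = 1/10

F_att = 3/2·(g−p) = 3/2·(-11,-16) = (-16.5000,-24.0000)
o1: d²=97 > ρ²=47 → inactive
o2: d²=26 ≤ ρ²=47; F_rep = 2·(5,-1)/26² = (0.0148,-0.0030)
o3: d²=45 ≤ ρ²=47; F_rep = 2·(6,3)/45² = (0.0059,0.0030)
F = F_att + ΣF_rep = (-16.4793,-24.0000)
Δp = p'−p = (-1.6479,-2.4000); α = Δx/Fx = (-939937/570375) / (-1879874/114075) = 1/10
check: Δy/Fy = (-5475599/2281500) / (-5475599/228150) = 1/10 ✓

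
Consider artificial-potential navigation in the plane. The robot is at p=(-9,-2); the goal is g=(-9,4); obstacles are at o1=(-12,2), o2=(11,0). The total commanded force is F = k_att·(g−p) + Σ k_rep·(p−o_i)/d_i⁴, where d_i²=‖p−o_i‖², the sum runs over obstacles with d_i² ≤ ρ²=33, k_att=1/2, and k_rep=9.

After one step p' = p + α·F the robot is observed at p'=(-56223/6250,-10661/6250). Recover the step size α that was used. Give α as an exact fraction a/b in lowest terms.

F_att = 1/2·(g−p) = 1/2·(0,6) = (0.0000,3.0000)
o1: d²=25 ≤ ρ²=33; F_rep = 9·(3,-4)/25² = (0.0432,-0.0576)
o2: d²=404 > ρ²=33 → inactive
F = F_att + ΣF_rep = (0.0432,2.9424)
Δp = p'−p = (0.0043,0.2942); α = Δx/Fx = (27/6250) / (27/625) = 1/10
check: Δy/Fy = (1839/6250) / (1839/625) = 1/10 ✓

α = 1/10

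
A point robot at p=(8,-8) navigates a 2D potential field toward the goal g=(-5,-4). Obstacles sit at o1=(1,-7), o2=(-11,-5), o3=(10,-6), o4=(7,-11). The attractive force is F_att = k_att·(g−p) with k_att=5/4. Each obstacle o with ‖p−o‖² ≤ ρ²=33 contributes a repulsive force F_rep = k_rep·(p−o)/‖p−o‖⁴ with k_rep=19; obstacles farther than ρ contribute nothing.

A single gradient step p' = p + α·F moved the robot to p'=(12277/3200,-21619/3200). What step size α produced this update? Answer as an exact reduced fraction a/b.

F_att = 5/4·(g−p) = 5/4·(-13,4) = (-16.2500,5.0000)
o1: d²=50 > ρ²=33 → inactive
o2: d²=370 > ρ²=33 → inactive
o3: d²=8 ≤ ρ²=33; F_rep = 19·(-2,-2)/8² = (-0.5938,-0.5938)
o4: d²=10 ≤ ρ²=33; F_rep = 19·(1,3)/10² = (0.1900,0.5700)
F = F_att + ΣF_rep = (-16.6537,4.9763)
Δp = p'−p = (-4.1634,1.2441); α = Δx/Fx = (-13323/3200) / (-13323/800) = 1/4
check: Δy/Fy = (3981/3200) / (3981/800) = 1/4 ✓

α = 1/4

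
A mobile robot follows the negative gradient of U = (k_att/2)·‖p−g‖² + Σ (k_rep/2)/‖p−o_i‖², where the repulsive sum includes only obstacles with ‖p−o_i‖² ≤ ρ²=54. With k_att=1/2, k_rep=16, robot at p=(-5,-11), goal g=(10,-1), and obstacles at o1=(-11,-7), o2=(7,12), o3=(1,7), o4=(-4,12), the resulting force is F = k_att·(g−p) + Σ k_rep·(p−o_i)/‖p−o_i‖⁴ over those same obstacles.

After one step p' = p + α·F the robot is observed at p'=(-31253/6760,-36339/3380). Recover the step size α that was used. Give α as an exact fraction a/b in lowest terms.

F_att = 1/2·(g−p) = 1/2·(15,10) = (7.5000,5.0000)
o1: d²=52 ≤ ρ²=54; F_rep = 16·(6,-4)/52² = (0.0355,-0.0237)
o2: d²=673 > ρ²=54 → inactive
o3: d²=360 > ρ²=54 → inactive
o4: d²=530 > ρ²=54 → inactive
F = F_att + ΣF_rep = (7.5355,4.9763)
Δp = p'−p = (0.3768,0.2488); α = Δx/Fx = (2547/6760) / (2547/338) = 1/20
check: Δy/Fy = (841/3380) / (841/169) = 1/20 ✓

α = 1/20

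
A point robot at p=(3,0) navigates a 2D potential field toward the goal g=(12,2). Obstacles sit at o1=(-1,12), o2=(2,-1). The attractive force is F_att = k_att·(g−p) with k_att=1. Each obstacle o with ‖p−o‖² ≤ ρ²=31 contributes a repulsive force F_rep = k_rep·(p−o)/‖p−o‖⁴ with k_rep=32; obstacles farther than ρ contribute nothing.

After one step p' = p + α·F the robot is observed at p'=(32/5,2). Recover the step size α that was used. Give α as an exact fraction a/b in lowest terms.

α = 1/5

F_att = 1·(g−p) = 1·(9,2) = (9.0000,2.0000)
o1: d²=160 > ρ²=31 → inactive
o2: d²=2 ≤ ρ²=31; F_rep = 32·(1,1)/2² = (8.0000,8.0000)
F = F_att + ΣF_rep = (17.0000,10.0000)
Δp = p'−p = (3.4000,2.0000); α = Δx/Fx = (17/5) / (17) = 1/5
check: Δy/Fy = (2) / (10) = 1/5 ✓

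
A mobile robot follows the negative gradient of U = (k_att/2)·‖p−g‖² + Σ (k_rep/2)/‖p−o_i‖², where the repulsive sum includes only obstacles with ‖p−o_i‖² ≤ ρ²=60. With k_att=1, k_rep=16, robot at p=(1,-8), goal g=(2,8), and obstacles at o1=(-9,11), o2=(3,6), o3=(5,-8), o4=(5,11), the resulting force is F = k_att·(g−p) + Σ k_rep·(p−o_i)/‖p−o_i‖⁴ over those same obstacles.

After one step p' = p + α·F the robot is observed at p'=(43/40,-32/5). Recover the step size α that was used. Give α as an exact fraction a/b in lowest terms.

F_att = 1·(g−p) = 1·(1,16) = (1.0000,16.0000)
o1: d²=461 > ρ²=60 → inactive
o2: d²=200 > ρ²=60 → inactive
o3: d²=16 ≤ ρ²=60; F_rep = 16·(-4,0)/16² = (-0.2500,0.0000)
o4: d²=377 > ρ²=60 → inactive
F = F_att + ΣF_rep = (0.7500,16.0000)
Δp = p'−p = (0.0750,1.6000); α = Δx/Fx = (3/40) / (3/4) = 1/10
check: Δy/Fy = (8/5) / (16) = 1/10 ✓

α = 1/10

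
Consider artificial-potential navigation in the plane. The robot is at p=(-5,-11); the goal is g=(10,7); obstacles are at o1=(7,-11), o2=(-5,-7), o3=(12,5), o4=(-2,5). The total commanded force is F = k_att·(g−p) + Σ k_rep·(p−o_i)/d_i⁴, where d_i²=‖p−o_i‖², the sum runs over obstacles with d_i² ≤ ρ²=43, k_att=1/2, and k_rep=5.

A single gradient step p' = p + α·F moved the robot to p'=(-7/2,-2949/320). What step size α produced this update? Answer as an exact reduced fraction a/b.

F_att = 1/2·(g−p) = 1/2·(15,18) = (7.5000,9.0000)
o1: d²=144 > ρ²=43 → inactive
o2: d²=16 ≤ ρ²=43; F_rep = 5·(0,-4)/16² = (0.0000,-0.0781)
o3: d²=545 > ρ²=43 → inactive
o4: d²=265 > ρ²=43 → inactive
F = F_att + ΣF_rep = (7.5000,8.9219)
Δp = p'−p = (1.5000,1.7844); α = Δx/Fx = (3/2) / (15/2) = 1/5
check: Δy/Fy = (571/320) / (571/64) = 1/5 ✓

α = 1/5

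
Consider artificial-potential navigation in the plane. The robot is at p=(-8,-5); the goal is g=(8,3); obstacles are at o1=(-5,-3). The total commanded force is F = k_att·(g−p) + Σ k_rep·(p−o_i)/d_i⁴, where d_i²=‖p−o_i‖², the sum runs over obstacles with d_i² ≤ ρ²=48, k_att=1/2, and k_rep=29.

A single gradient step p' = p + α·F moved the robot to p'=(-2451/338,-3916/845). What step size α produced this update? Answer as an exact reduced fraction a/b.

α = 1/10

F_att = 1/2·(g−p) = 1/2·(16,8) = (8.0000,4.0000)
o1: d²=13 ≤ ρ²=48; F_rep = 29·(-3,-2)/13² = (-0.5148,-0.3432)
F = F_att + ΣF_rep = (7.4852,3.6568)
Δp = p'−p = (0.7485,0.3657); α = Δx/Fx = (253/338) / (1265/169) = 1/10
check: Δy/Fy = (309/845) / (618/169) = 1/10 ✓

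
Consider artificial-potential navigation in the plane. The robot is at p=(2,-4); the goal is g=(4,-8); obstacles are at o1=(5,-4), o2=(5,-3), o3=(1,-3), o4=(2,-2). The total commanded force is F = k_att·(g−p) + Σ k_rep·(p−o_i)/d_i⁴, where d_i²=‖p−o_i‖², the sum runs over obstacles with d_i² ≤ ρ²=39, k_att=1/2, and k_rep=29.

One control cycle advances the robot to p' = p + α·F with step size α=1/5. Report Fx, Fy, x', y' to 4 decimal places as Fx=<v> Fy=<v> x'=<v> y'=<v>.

Fx=6.3059 Fy=-13.1650 x'=3.2612 y'=-6.6330

F_att = 1/2·(g−p) = 1/2·(2,-4) = (1.0000,-2.0000)
o1: d²=9 ≤ ρ²=39; F_rep = 29·(-3,0)/9² = (-1.0741,0.0000)
o2: d²=10 ≤ ρ²=39; F_rep = 29·(-3,-1)/10² = (-0.8700,-0.2900)
o3: d²=2 ≤ ρ²=39; F_rep = 29·(1,-1)/2² = (7.2500,-7.2500)
o4: d²=4 ≤ ρ²=39; F_rep = 29·(0,-2)/4² = (0.0000,-3.6250)
F = F_att + ΣF_rep = (6.3059,-13.1650)
p' = p + 1/5·F = (3.2612,-6.6330)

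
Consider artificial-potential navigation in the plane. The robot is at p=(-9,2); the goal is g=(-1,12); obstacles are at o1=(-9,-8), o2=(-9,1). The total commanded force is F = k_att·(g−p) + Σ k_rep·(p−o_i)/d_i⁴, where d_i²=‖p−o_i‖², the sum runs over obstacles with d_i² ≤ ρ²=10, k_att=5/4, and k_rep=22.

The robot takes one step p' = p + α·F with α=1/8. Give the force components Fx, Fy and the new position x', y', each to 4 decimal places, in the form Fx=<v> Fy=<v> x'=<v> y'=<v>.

Fx=10.0000 Fy=34.5000 x'=-7.7500 y'=6.3125

F_att = 5/4·(g−p) = 5/4·(8,10) = (10.0000,12.5000)
o1: d²=100 > ρ²=10 → inactive
o2: d²=1 ≤ ρ²=10; F_rep = 22·(0,1)/1² = (0.0000,22.0000)
F = F_att + ΣF_rep = (10.0000,34.5000)
p' = p + 1/8·F = (-7.7500,6.3125)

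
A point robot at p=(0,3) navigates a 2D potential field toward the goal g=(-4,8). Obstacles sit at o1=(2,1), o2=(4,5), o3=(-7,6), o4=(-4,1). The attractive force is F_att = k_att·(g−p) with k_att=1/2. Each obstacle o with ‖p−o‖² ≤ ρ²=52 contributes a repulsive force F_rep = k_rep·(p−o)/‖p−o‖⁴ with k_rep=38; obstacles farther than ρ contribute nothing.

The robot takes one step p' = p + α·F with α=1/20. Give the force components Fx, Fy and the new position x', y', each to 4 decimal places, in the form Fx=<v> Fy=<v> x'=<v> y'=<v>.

F_att = 1/2·(g−p) = 1/2·(-4,5) = (-2.0000,2.5000)
o1: d²=8 ≤ ρ²=52; F_rep = 38·(-2,2)/8² = (-1.1875,1.1875)
o2: d²=20 ≤ ρ²=52; F_rep = 38·(-4,-2)/20² = (-0.3800,-0.1900)
o3: d²=58 > ρ²=52 → inactive
o4: d²=20 ≤ ρ²=52; F_rep = 38·(4,2)/20² = (0.3800,0.1900)
F = F_att + ΣF_rep = (-3.1875,3.6875)
p' = p + 1/20·F = (-0.1594,3.1844)

Fx=-3.1875 Fy=3.6875 x'=-0.1594 y'=3.1844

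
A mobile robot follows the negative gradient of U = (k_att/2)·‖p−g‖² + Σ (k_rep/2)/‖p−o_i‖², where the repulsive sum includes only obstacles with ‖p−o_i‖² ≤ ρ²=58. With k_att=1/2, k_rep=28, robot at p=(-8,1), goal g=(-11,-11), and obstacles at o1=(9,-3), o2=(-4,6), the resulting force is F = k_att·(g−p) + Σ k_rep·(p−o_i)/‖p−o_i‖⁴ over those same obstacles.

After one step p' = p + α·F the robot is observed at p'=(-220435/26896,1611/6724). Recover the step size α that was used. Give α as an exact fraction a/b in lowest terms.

F_att = 1/2·(g−p) = 1/2·(-3,-12) = (-1.5000,-6.0000)
o1: d²=305 > ρ²=58 → inactive
o2: d²=41 ≤ ρ²=58; F_rep = 28·(-4,-5)/41² = (-0.0666,-0.0833)
F = F_att + ΣF_rep = (-1.5666,-6.0833)
Δp = p'−p = (-0.1958,-0.7604); α = Δx/Fx = (-5267/26896) / (-5267/3362) = 1/8
check: Δy/Fy = (-5113/6724) / (-10226/1681) = 1/8 ✓

α = 1/8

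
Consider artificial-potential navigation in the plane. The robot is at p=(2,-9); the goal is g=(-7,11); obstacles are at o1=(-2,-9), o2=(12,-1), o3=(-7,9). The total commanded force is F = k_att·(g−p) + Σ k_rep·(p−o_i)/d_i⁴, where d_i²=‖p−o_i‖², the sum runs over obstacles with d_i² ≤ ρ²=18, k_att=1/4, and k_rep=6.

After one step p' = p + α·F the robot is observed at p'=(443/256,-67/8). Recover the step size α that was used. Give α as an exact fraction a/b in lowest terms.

F_att = 1/4·(g−p) = 1/4·(-9,20) = (-2.2500,5.0000)
o1: d²=16 ≤ ρ²=18; F_rep = 6·(4,0)/16² = (0.0938,0.0000)
o2: d²=164 > ρ²=18 → inactive
o3: d²=405 > ρ²=18 → inactive
F = F_att + ΣF_rep = (-2.1562,5.0000)
Δp = p'−p = (-0.2695,0.6250); α = Δx/Fx = (-69/256) / (-69/32) = 1/8
check: Δy/Fy = (5/8) / (5) = 1/8 ✓

α = 1/8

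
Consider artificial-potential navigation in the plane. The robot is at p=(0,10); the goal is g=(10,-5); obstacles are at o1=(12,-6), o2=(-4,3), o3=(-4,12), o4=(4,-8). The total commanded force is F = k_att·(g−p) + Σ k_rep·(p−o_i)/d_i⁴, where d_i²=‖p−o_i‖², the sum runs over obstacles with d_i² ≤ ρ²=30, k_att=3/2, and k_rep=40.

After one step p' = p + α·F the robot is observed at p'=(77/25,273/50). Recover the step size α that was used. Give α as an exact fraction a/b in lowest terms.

α = 1/5

F_att = 3/2·(g−p) = 3/2·(10,-15) = (15.0000,-22.5000)
o1: d²=400 > ρ²=30 → inactive
o2: d²=65 > ρ²=30 → inactive
o3: d²=20 ≤ ρ²=30; F_rep = 40·(4,-2)/20² = (0.4000,-0.2000)
o4: d²=340 > ρ²=30 → inactive
F = F_att + ΣF_rep = (15.4000,-22.7000)
Δp = p'−p = (3.0800,-4.5400); α = Δx/Fx = (77/25) / (77/5) = 1/5
check: Δy/Fy = (-227/50) / (-227/10) = 1/5 ✓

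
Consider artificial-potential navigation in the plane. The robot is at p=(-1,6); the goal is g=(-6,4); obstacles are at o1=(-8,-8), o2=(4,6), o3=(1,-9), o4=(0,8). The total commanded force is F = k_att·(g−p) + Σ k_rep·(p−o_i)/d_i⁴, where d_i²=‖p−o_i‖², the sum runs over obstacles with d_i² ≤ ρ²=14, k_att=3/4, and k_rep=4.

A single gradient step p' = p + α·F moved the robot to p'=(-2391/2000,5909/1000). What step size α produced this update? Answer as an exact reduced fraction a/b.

F_att = 3/4·(g−p) = 3/4·(-5,-2) = (-3.7500,-1.5000)
o1: d²=245 > ρ²=14 → inactive
o2: d²=25 > ρ²=14 → inactive
o3: d²=229 > ρ²=14 → inactive
o4: d²=5 ≤ ρ²=14; F_rep = 4·(-1,-2)/5² = (-0.1600,-0.3200)
F = F_att + ΣF_rep = (-3.9100,-1.8200)
Δp = p'−p = (-0.1955,-0.0910); α = Δx/Fx = (-391/2000) / (-391/100) = 1/20
check: Δy/Fy = (-91/1000) / (-91/50) = 1/20 ✓

α = 1/20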